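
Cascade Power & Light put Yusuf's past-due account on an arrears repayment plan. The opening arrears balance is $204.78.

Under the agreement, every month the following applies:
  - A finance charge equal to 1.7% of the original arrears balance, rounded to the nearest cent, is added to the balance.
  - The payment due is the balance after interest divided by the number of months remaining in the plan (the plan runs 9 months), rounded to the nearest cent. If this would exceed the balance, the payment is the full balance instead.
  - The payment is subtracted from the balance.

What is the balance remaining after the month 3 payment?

$144.43

Month 1: opening $204.78; interest $3.48 → $208.26; payment $23.14; balance $185.12
Month 2: opening $185.12; interest $3.48 → $188.60; payment $23.58; balance $165.02
Month 3: opening $165.02; interest $3.48 → $168.50; payment $24.07; balance $144.43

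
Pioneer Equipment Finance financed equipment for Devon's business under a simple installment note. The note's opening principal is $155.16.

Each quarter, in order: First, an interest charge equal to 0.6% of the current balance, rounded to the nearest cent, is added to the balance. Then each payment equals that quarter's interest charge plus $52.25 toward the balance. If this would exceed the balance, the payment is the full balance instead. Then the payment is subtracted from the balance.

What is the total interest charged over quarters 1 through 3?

$1.85

# | Opening | Interest | Payment | End bal
1 | $155.16 | $0.93 | $53.18 | $102.91
2 | $102.91 | $0.62 | $52.87 | $50.66
3 | $50.66 | $0.30 | $50.96 | $0.00
Total interest: $0.93 + $0.62 + $0.30 = $1.85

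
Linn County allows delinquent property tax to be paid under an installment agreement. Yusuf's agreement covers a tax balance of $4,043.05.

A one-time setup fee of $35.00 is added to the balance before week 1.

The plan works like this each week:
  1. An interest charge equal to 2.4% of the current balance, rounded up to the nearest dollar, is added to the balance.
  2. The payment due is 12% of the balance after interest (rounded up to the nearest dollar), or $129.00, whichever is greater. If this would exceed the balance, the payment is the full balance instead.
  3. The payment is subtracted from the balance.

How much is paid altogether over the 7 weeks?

# | Opening | Interest | Payment | End bal
1 | $4,078.05 | $98.00 | $502.00 | $3,674.05
2 | $3,674.05 | $89.00 | $452.00 | $3,311.05
3 | $3,311.05 | $80.00 | $407.00 | $2,984.05
4 | $2,984.05 | $72.00 | $367.00 | $2,689.05
5 | $2,689.05 | $65.00 | $331.00 | $2,423.05
6 | $2,423.05 | $59.00 | $298.00 | $2,184.05
7 | $2,184.05 | $53.00 | $269.00 | $1,968.05
Total paid: $2,626.00

$2,626.00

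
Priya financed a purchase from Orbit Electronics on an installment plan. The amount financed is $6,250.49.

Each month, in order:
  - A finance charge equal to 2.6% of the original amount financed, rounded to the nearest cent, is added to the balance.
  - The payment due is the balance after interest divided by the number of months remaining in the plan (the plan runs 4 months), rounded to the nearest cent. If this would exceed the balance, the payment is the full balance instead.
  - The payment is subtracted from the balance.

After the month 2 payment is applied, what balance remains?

# | Opening | Interest | Payment | End bal
1 | $6,250.49 | $162.51 | $1,603.25 | $4,809.75
2 | $4,809.75 | $162.51 | $1,657.42 | $3,314.84

$3,314.84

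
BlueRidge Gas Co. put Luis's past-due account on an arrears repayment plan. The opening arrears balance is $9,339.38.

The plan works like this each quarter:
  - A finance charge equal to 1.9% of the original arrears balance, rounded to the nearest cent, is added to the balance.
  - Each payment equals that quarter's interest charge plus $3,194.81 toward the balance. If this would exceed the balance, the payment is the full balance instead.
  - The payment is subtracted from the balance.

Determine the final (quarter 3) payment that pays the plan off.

Quarter 1: opening $9,339.38; interest $177.45 → $9,516.83; payment $3,372.26; balance $6,144.57
Quarter 2: opening $6,144.57; interest $177.45 → $6,322.02; payment $3,372.26; balance $2,949.76
Quarter 3: opening $2,949.76; interest $177.45 → $3,127.21; payment $3,127.21; balance $0.00

$3,127.21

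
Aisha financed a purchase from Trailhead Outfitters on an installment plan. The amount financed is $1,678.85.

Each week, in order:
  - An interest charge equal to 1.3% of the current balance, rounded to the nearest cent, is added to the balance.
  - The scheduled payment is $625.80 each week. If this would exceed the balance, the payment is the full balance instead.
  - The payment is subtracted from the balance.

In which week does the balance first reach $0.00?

3

# | Opening | Interest | Payment | End bal
1 | $1,678.85 | $21.83 | $625.80 | $1,074.88
2 | $1,074.88 | $13.97 | $625.80 | $463.05
3 | $463.05 | $6.02 | $469.07 | $0.00
Balance reaches $0.00 in week 3.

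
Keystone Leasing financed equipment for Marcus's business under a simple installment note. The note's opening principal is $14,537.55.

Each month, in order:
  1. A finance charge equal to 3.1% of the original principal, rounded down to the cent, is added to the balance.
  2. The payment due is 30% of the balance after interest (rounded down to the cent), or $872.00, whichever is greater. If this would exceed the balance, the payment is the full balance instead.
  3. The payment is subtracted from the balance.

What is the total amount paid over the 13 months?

Month 1: opening $14,537.55; interest $450.66 → $14,988.21; payment $4,496.46; balance $10,491.75
Month 2: opening $10,491.75; interest $450.66 → $10,942.41; payment $3,282.72; balance $7,659.69
Month 3: opening $7,659.69; interest $450.66 → $8,110.35; payment $2,433.10; balance $5,677.25
Month 4: opening $5,677.25; interest $450.66 → $6,127.91; payment $1,838.37; balance $4,289.54
Month 5: opening $4,289.54; interest $450.66 → $4,740.20; payment $1,422.06; balance $3,318.14
Month 6: opening $3,318.14; interest $450.66 → $3,768.80; payment $1,130.64; balance $2,638.16
Month 7: opening $2,638.16; interest $450.66 → $3,088.82; payment $926.64; balance $2,162.18
Month 8: opening $2,162.18; interest $450.66 → $2,612.84; payment $872.00; balance $1,740.84
Month 9: opening $1,740.84; interest $450.66 → $2,191.50; payment $872.00; balance $1,319.50
Month 10: opening $1,319.50; interest $450.66 → $1,770.16; payment $872.00; balance $898.16
Month 11: opening $898.16; interest $450.66 → $1,348.82; payment $872.00; balance $476.82
Month 12: opening $476.82; interest $450.66 → $927.48; payment $872.00; balance $55.48
Month 13: opening $55.48; interest $450.66 → $506.14; payment $506.14; balance $0.00
Total paid: $20,396.13

$20,396.13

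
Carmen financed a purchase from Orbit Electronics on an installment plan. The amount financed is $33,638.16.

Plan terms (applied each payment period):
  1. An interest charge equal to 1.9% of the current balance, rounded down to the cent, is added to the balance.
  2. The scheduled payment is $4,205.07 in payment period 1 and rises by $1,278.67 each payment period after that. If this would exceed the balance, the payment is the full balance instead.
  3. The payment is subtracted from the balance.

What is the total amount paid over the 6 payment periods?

Payment period 1: opening $33,638.16; interest $639.12 → $34,277.28; payment $4,205.07; balance $30,072.21
Payment period 2: opening $30,072.21; interest $571.37 → $30,643.58; payment $5,483.74; balance $25,159.84
Payment period 3: opening $25,159.84; interest $478.03 → $25,637.87; payment $6,762.41; balance $18,875.46
Payment period 4: opening $18,875.46; interest $358.63 → $19,234.09; payment $8,041.08; balance $11,193.01
Payment period 5: opening $11,193.01; interest $212.66 → $11,405.67; payment $9,319.75; balance $2,085.92
Payment period 6: opening $2,085.92; interest $39.63 → $2,125.55; payment $2,125.55; balance $0.00
Total paid: $35,937.60

$35,937.60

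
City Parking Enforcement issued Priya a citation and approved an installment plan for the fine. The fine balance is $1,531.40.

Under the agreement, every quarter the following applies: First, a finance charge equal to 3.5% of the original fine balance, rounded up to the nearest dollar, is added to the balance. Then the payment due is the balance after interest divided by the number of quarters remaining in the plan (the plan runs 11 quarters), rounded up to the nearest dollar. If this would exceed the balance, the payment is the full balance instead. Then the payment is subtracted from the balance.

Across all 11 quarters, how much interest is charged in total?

Quarter 1: opening $1,531.40; interest $54.00 → $1,585.40; payment $145.00; balance $1,440.40
Quarter 2: opening $1,440.40; interest $54.00 → $1,494.40; payment $150.00; balance $1,344.40
Quarter 3: opening $1,344.40; interest $54.00 → $1,398.40; payment $156.00; balance $1,242.40
Quarter 4: opening $1,242.40; interest $54.00 → $1,296.40; payment $163.00; balance $1,133.40
Quarter 5: opening $1,133.40; interest $54.00 → $1,187.40; payment $170.00; balance $1,017.40
Quarter 6: opening $1,017.40; interest $54.00 → $1,071.40; payment $179.00; balance $892.40
Quarter 7: opening $892.40; interest $54.00 → $946.40; payment $190.00; balance $756.40
Quarter 8: opening $756.40; interest $54.00 → $810.40; payment $203.00; balance $607.40
Quarter 9: opening $607.40; interest $54.00 → $661.40; payment $221.00; balance $440.40
Quarter 10: opening $440.40; interest $54.00 → $494.40; payment $248.00; balance $246.40
Quarter 11: opening $246.40; interest $54.00 → $300.40; payment $300.40; balance $0.00
Total interest: $54.00 + $54.00 + $54.00 + $54.00 + $54.00 + $54.00 + $54.00 + $54.00 + $54.00 + $54.00 + $54.00 = $594.00

$594.00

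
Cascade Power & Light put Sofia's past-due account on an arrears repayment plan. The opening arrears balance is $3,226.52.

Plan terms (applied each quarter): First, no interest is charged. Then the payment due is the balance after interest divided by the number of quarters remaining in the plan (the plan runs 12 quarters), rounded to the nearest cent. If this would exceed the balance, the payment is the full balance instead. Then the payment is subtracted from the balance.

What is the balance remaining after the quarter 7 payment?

$1,344.37

# | Opening | Payment | End bal
1 | $3,226.52 | $268.88 | $2,957.64
2 | $2,957.64 | $268.88 | $2,688.76
3 | $2,688.76 | $268.88 | $2,419.88
4 | $2,419.88 | $268.88 | $2,151.00
5 | $2,151.00 | $268.88 | $1,882.12
6 | $1,882.12 | $268.87 | $1,613.25
7 | $1,613.25 | $268.88 | $1,344.37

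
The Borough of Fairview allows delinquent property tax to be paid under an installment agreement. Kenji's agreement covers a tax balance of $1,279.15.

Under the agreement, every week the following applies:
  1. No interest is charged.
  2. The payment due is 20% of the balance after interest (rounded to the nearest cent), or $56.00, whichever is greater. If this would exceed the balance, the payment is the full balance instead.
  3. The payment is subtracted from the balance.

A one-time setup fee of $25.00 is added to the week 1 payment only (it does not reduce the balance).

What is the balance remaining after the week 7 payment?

$268.26

# | Opening | Payment | Fee | End bal
1 | $1,279.15 | $255.83 | $25.00 | $1,023.32
2 | $1,023.32 | $204.66 | — | $818.66
3 | $818.66 | $163.73 | — | $654.93
4 | $654.93 | $130.99 | — | $523.94
5 | $523.94 | $104.79 | — | $419.15
6 | $419.15 | $83.83 | — | $335.32
7 | $335.32 | $67.06 | — | $268.26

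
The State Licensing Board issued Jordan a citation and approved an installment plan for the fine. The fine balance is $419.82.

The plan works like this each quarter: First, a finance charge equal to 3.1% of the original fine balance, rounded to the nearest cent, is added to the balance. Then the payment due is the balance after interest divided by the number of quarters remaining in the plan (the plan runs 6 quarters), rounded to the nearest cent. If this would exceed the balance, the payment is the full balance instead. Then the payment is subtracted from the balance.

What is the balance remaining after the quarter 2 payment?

$298.96

# | Opening | Interest | Payment | End bal
1 | $419.82 | $13.01 | $72.14 | $360.69
2 | $360.69 | $13.01 | $74.74 | $298.96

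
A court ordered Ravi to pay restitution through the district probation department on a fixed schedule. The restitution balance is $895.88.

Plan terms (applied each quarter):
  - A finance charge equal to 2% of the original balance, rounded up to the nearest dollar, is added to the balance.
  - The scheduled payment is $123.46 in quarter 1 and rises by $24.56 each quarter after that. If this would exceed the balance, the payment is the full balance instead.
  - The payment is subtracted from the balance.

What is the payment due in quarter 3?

# | Opening | Interest | Payment | End bal
1 | $895.88 | $18.00 | $123.46 | $790.42
2 | $790.42 | $18.00 | $148.02 | $660.40
3 | $660.40 | $18.00 | $172.58 | $505.82

$172.58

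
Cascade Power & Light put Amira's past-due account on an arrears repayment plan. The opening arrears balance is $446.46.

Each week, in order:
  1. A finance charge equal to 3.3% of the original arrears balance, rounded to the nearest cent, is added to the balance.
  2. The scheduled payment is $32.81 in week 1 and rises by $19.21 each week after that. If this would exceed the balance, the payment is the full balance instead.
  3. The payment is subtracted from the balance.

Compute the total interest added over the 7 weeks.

$103.11

# | Opening | Interest | Payment | End bal
1 | $446.46 | $14.73 | $32.81 | $428.38
2 | $428.38 | $14.73 | $52.02 | $391.09
3 | $391.09 | $14.73 | $71.23 | $334.59
4 | $334.59 | $14.73 | $90.44 | $258.88
5 | $258.88 | $14.73 | $109.65 | $163.96
6 | $163.96 | $14.73 | $128.86 | $49.83
7 | $49.83 | $14.73 | $64.56 | $0.00
Total interest: $14.73 + $14.73 + $14.73 + $14.73 + $14.73 + $14.73 + $14.73 = $103.11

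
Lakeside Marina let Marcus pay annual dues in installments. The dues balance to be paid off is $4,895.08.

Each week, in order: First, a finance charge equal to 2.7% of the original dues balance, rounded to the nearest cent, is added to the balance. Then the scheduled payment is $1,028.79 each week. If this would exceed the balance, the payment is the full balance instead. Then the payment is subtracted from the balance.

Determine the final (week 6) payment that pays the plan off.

# | Opening | Interest | Payment | End bal
1 | $4,895.08 | $132.17 | $1,028.79 | $3,998.46
2 | $3,998.46 | $132.17 | $1,028.79 | $3,101.84
3 | $3,101.84 | $132.17 | $1,028.79 | $2,205.22
4 | $2,205.22 | $132.17 | $1,028.79 | $1,308.60
5 | $1,308.60 | $132.17 | $1,028.79 | $411.98
6 | $411.98 | $132.17 | $544.15 | $0.00

$544.15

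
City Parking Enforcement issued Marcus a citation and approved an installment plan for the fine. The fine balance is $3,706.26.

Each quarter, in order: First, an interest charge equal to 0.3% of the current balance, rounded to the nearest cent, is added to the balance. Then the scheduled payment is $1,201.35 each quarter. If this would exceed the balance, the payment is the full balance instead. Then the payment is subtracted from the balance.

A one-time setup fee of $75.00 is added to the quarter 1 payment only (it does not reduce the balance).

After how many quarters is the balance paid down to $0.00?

Quarter 1: opening $3,706.26; interest $11.12 → $3,717.38; payment $1,201.35 (+ $75.00 fee); balance $2,516.03
Quarter 2: opening $2,516.03; interest $7.55 → $2,523.58; payment $1,201.35; balance $1,322.23
Quarter 3: opening $1,322.23; interest $3.97 → $1,326.20; payment $1,201.35; balance $124.85
Quarter 4: opening $124.85; interest $0.37 → $125.22; payment $125.22; balance $0.00
Balance reaches $0.00 in quarter 4.

4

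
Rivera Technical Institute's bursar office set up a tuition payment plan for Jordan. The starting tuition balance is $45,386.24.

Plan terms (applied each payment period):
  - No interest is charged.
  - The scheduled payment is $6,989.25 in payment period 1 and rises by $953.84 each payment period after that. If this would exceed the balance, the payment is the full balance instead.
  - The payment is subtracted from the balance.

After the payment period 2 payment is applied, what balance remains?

$30,453.90

Payment period 1: $45,386.24 − $6,989.25 → $38,396.99
Payment period 2: $38,396.99 − $7,943.09 → $30,453.90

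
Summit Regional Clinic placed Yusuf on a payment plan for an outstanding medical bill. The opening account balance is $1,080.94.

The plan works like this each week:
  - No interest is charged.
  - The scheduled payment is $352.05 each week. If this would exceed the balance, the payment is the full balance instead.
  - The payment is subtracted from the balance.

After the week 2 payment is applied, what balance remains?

$376.84

Week 1: opening $1,080.94; payment $352.05; balance $728.89
Week 2: opening $728.89; payment $352.05; balance $376.84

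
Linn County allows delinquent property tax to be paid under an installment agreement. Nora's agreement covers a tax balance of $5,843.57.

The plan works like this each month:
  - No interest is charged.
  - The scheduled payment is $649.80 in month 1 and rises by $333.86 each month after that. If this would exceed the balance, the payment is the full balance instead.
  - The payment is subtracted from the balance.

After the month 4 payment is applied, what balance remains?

Month 1: $5,843.57 − $649.80 → $5,193.77
Month 2: $5,193.77 − $983.66 → $4,210.11
Month 3: $4,210.11 − $1,317.52 → $2,892.59
Month 4: $2,892.59 − $1,651.38 → $1,241.21

$1,241.21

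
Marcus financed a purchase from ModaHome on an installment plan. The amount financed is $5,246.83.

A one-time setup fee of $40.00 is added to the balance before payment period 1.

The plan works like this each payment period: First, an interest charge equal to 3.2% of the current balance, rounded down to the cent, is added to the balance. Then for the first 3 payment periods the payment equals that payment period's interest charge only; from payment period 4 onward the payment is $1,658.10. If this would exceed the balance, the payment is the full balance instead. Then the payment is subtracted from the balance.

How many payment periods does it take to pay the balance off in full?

7

Payment period 1: opening $5,286.83; interest $169.17 → $5,456.00; payment $169.17; balance $5,286.83
Payment period 2: opening $5,286.83; interest $169.17 → $5,456.00; payment $169.17; balance $5,286.83
Payment period 3: opening $5,286.83; interest $169.17 → $5,456.00; payment $169.17; balance $5,286.83
Payment period 4: opening $5,286.83; interest $169.17 → $5,456.00; payment $1,658.10; balance $3,797.90
Payment period 5: opening $3,797.90; interest $121.53 → $3,919.43; payment $1,658.10; balance $2,261.33
Payment period 6: opening $2,261.33; interest $72.36 → $2,333.69; payment $1,658.10; balance $675.59
Payment period 7: opening $675.59; interest $21.61 → $697.20; payment $697.20; balance $0.00
Balance reaches $0.00 in payment period 7.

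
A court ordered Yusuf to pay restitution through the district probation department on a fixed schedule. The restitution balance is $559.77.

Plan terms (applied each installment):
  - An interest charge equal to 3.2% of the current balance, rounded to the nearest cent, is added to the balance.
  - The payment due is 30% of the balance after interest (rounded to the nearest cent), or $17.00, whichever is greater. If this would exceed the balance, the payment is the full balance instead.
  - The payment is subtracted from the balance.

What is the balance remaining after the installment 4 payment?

# | Opening | Interest | Payment | End bal
1 | $559.77 | $17.91 | $173.30 | $404.38
2 | $404.38 | $12.94 | $125.20 | $292.12
3 | $292.12 | $9.35 | $90.44 | $211.03
4 | $211.03 | $6.75 | $65.33 | $152.45

$152.45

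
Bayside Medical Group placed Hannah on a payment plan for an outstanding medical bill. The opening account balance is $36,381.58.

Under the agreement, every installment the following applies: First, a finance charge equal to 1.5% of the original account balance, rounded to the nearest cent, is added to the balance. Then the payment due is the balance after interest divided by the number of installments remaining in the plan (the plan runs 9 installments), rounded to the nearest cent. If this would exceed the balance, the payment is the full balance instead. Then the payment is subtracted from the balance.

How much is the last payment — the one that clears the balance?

# | Opening | Interest | Payment | End bal
1 | $36,381.58 | $545.72 | $4,103.03 | $32,824.27
2 | $32,824.27 | $545.72 | $4,171.25 | $29,198.74
3 | $29,198.74 | $545.72 | $4,249.21 | $25,495.25
4 | $25,495.25 | $545.72 | $4,340.16 | $21,700.81
5 | $21,700.81 | $545.72 | $4,449.31 | $17,797.22
6 | $17,797.22 | $545.72 | $4,585.74 | $13,757.20
7 | $13,757.20 | $545.72 | $4,767.64 | $9,535.28
8 | $9,535.28 | $545.72 | $5,040.50 | $5,040.50
9 | $5,040.50 | $545.72 | $5,586.22 | $0.00

$5,586.22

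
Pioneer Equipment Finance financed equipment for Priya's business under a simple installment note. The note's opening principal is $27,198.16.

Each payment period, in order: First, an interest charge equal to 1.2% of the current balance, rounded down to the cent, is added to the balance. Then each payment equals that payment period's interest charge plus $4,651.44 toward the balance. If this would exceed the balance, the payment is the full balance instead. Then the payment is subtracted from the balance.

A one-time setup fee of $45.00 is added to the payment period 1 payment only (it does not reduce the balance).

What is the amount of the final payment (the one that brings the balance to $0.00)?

$3,988.25

Payment period 1: $27,198.16 +$326.37 interest = $27,524.53; pay $4,977.81 (+ $45.00 fee) → $22,546.72
Payment period 2: $22,546.72 +$270.56 interest = $22,817.28; pay $4,922.00 → $17,895.28
Payment period 3: $17,895.28 +$214.74 interest = $18,110.02; pay $4,866.18 → $13,243.84
Payment period 4: $13,243.84 +$158.92 interest = $13,402.76; pay $4,810.36 → $8,592.40
Payment period 5: $8,592.40 +$103.10 interest = $8,695.50; pay $4,754.54 → $3,940.96
Payment period 6: $3,940.96 +$47.29 interest = $3,988.25; pay $3,988.25 → $0.00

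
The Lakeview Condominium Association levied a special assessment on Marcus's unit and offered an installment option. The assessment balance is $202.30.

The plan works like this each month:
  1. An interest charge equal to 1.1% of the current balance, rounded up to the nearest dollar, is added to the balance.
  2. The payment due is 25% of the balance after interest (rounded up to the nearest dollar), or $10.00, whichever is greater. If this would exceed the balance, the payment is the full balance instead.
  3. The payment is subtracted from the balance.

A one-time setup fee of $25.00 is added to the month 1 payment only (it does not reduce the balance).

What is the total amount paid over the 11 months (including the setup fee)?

Month 1: opening $202.30; interest $3.00 → $205.30; payment $52.00 (+ $25.00 fee); balance $153.30
Month 2: opening $153.30; interest $2.00 → $155.30; payment $39.00; balance $116.30
Month 3: opening $116.30; interest $2.00 → $118.30; payment $30.00; balance $88.30
Month 4: opening $88.30; interest $1.00 → $89.30; payment $23.00; balance $66.30
Month 5: opening $66.30; interest $1.00 → $67.30; payment $17.00; balance $50.30
Month 6: opening $50.30; interest $1.00 → $51.30; payment $13.00; balance $38.30
Month 7: opening $38.30; interest $1.00 → $39.30; payment $10.00; balance $29.30
Month 8: opening $29.30; interest $1.00 → $30.30; payment $10.00; balance $20.30
Month 9: opening $20.30; interest $1.00 → $21.30; payment $10.00; balance $11.30
Month 10: opening $11.30; interest $1.00 → $12.30; payment $10.00; balance $2.30
Month 11: opening $2.30; interest $1.00 → $3.30; payment $3.30; balance $0.00
Total paid: $242.30

$242.30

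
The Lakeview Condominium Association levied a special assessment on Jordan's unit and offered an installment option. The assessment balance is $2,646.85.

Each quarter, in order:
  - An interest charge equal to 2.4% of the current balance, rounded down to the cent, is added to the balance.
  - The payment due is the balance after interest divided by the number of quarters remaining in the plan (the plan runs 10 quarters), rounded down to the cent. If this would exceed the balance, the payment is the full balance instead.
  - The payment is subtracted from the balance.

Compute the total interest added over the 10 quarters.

$375.73

Quarter 1: $2,646.85 +$63.52 interest = $2,710.37; pay $271.03 → $2,439.34
Quarter 2: $2,439.34 +$58.54 interest = $2,497.88; pay $277.54 → $2,220.34
Quarter 3: $2,220.34 +$53.28 interest = $2,273.62; pay $284.20 → $1,989.42
Quarter 4: $1,989.42 +$47.74 interest = $2,037.16; pay $291.02 → $1,746.14
Quarter 5: $1,746.14 +$41.90 interest = $1,788.04; pay $298.00 → $1,490.04
Quarter 6: $1,490.04 +$35.76 interest = $1,525.80; pay $305.16 → $1,220.64
Quarter 7: $1,220.64 +$29.29 interest = $1,249.93; pay $312.48 → $937.45
Quarter 8: $937.45 +$22.49 interest = $959.94; pay $319.98 → $639.96
Quarter 9: $639.96 +$15.35 interest = $655.31; pay $327.65 → $327.66
Quarter 10: $327.66 +$7.86 interest = $335.52; pay $335.52 → $0.00
Total interest: $63.52 + $58.54 + $53.28 + $47.74 + $41.90 + $35.76 + $29.29 + $22.49 + $15.35 + $7.86 = $375.73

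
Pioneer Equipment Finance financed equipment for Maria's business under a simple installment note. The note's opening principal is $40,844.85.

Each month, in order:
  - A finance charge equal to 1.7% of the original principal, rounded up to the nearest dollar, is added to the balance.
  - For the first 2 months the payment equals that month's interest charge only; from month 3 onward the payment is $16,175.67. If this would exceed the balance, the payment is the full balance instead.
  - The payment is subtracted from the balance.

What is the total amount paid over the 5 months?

$44,319.85

Month 1: $40,844.85 +$695.00 interest = $41,539.85; pay $695.00 → $40,844.85
Month 2: $40,844.85 +$695.00 interest = $41,539.85; pay $695.00 → $40,844.85
Month 3: $40,844.85 +$695.00 interest = $41,539.85; pay $16,175.67 → $25,364.18
Month 4: $25,364.18 +$695.00 interest = $26,059.18; pay $16,175.67 → $9,883.51
Month 5: $9,883.51 +$695.00 interest = $10,578.51; pay $10,578.51 → $0.00
Total paid: $44,319.85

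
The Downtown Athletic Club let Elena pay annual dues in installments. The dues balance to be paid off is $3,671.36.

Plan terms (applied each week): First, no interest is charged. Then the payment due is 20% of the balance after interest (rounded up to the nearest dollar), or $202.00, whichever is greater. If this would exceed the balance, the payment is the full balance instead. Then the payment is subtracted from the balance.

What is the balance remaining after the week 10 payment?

$152.36

Week 1: $3,671.36 − $735.00 → $2,936.36
Week 2: $2,936.36 − $588.00 → $2,348.36
Week 3: $2,348.36 − $470.00 → $1,878.36
Week 4: $1,878.36 − $376.00 → $1,502.36
Week 5: $1,502.36 − $301.00 → $1,201.36
Week 6: $1,201.36 − $241.00 → $960.36
Week 7: $960.36 − $202.00 → $758.36
Week 8: $758.36 − $202.00 → $556.36
Week 9: $556.36 − $202.00 → $354.36
Week 10: $354.36 − $202.00 → $152.36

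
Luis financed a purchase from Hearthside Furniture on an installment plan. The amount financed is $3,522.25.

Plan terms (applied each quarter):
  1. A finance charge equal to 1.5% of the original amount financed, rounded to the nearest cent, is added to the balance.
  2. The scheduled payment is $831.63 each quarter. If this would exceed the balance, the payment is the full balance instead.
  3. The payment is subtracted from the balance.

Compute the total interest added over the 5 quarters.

$264.15

Quarter 1: opening $3,522.25; interest $52.83 → $3,575.08; payment $831.63; balance $2,743.45
Quarter 2: opening $2,743.45; interest $52.83 → $2,796.28; payment $831.63; balance $1,964.65
Quarter 3: opening $1,964.65; interest $52.83 → $2,017.48; payment $831.63; balance $1,185.85
Quarter 4: opening $1,185.85; interest $52.83 → $1,238.68; payment $831.63; balance $407.05
Quarter 5: opening $407.05; interest $52.83 → $459.88; payment $459.88; balance $0.00
Total interest: $52.83 + $52.83 + $52.83 + $52.83 + $52.83 = $264.15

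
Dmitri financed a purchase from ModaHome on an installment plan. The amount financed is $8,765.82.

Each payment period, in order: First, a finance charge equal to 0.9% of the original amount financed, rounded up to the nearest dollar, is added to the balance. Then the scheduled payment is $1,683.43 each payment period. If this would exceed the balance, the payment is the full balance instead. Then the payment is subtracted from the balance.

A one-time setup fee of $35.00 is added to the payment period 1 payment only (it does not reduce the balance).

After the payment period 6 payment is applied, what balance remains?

$0.00

# | Opening | Interest | Payment | Fee | End bal
1 | $8,765.82 | $79.00 | $1,683.43 | $35.00 | $7,161.39
2 | $7,161.39 | $79.00 | $1,683.43 | — | $5,556.96
3 | $5,556.96 | $79.00 | $1,683.43 | — | $3,952.53
4 | $3,952.53 | $79.00 | $1,683.43 | — | $2,348.10
5 | $2,348.10 | $79.00 | $1,683.43 | — | $743.67
6 | $743.67 | $79.00 | $822.67 | — | $0.00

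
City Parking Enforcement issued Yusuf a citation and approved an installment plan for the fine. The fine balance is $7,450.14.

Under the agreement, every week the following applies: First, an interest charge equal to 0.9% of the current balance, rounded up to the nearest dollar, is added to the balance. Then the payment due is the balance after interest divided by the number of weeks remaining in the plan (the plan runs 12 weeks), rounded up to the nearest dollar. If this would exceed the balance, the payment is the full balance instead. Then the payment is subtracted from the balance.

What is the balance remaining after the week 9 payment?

Week 1: opening $7,450.14; interest $68.00 → $7,518.14; payment $627.00; balance $6,891.14
Week 2: opening $6,891.14; interest $63.00 → $6,954.14; payment $633.00; balance $6,321.14
Week 3: opening $6,321.14; interest $57.00 → $6,378.14; payment $638.00; balance $5,740.14
Week 4: opening $5,740.14; interest $52.00 → $5,792.14; payment $644.00; balance $5,148.14
Week 5: opening $5,148.14; interest $47.00 → $5,195.14; payment $650.00; balance $4,545.14
Week 6: opening $4,545.14; interest $41.00 → $4,586.14; payment $656.00; balance $3,930.14
Week 7: opening $3,930.14; interest $36.00 → $3,966.14; payment $662.00; balance $3,304.14
Week 8: opening $3,304.14; interest $30.00 → $3,334.14; payment $667.00; balance $2,667.14
Week 9: opening $2,667.14; interest $25.00 → $2,692.14; payment $674.00; balance $2,018.14

$2,018.14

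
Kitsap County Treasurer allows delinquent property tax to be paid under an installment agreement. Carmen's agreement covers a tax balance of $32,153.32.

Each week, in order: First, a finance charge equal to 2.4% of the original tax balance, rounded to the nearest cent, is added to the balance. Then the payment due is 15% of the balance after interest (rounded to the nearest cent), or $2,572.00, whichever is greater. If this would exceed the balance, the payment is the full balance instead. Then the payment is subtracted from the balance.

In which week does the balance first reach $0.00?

Week 1: opening $32,153.32; interest $771.68 → $32,925.00; payment $4,938.75; balance $27,986.25
Week 2: opening $27,986.25; interest $771.68 → $28,757.93; payment $4,313.69; balance $24,444.24
Week 3: opening $24,444.24; interest $771.68 → $25,215.92; payment $3,782.39; balance $21,433.53
Week 4: opening $21,433.53; interest $771.68 → $22,205.21; payment $3,330.78; balance $18,874.43
Week 5: opening $18,874.43; interest $771.68 → $19,646.11; payment $2,946.92; balance $16,699.19
Week 6: opening $16,699.19; interest $771.68 → $17,470.87; payment $2,620.63; balance $14,850.24
Week 7: opening $14,850.24; interest $771.68 → $15,621.92; payment $2,572.00; balance $13,049.92
Week 8: opening $13,049.92; interest $771.68 → $13,821.60; payment $2,572.00; balance $11,249.60
Week 9: opening $11,249.60; interest $771.68 → $12,021.28; payment $2,572.00; balance $9,449.28
Week 10: opening $9,449.28; interest $771.68 → $10,220.96; payment $2,572.00; balance $7,648.96
Week 11: opening $7,648.96; interest $771.68 → $8,420.64; payment $2,572.00; balance $5,848.64
Week 12: opening $5,848.64; interest $771.68 → $6,620.32; payment $2,572.00; balance $4,048.32
Week 13: opening $4,048.32; interest $771.68 → $4,820.00; payment $2,572.00; balance $2,248.00
Week 14: opening $2,248.00; interest $771.68 → $3,019.68; payment $2,572.00; balance $447.68
Week 15: opening $447.68; interest $771.68 → $1,219.36; payment $1,219.36; balance $0.00
Balance reaches $0.00 in week 15.

15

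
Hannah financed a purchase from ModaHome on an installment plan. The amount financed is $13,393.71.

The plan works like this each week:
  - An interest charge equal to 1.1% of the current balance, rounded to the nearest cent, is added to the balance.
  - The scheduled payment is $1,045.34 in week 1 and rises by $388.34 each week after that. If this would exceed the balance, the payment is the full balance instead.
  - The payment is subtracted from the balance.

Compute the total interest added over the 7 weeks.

Week 1: opening $13,393.71; interest $147.33 → $13,541.04; payment $1,045.34; balance $12,495.70
Week 2: opening $12,495.70; interest $137.45 → $12,633.15; payment $1,433.68; balance $11,199.47
Week 3: opening $11,199.47; interest $123.19 → $11,322.66; payment $1,822.02; balance $9,500.64
Week 4: opening $9,500.64; interest $104.51 → $9,605.15; payment $2,210.36; balance $7,394.79
Week 5: opening $7,394.79; interest $81.34 → $7,476.13; payment $2,598.70; balance $4,877.43
Week 6: opening $4,877.43; interest $53.65 → $4,931.08; payment $2,987.04; balance $1,944.04
Week 7: opening $1,944.04; interest $21.38 → $1,965.42; payment $1,965.42; balance $0.00
Total interest: $147.33 + $137.45 + $123.19 + $104.51 + $81.34 + $53.65 + $21.38 = $668.85

$668.85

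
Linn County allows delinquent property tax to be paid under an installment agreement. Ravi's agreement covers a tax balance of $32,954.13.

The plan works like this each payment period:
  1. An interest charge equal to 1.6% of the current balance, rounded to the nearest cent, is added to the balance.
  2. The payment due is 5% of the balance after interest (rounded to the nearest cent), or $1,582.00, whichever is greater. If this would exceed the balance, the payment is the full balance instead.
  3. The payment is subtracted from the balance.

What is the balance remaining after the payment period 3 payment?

Payment period 1: $32,954.13 +$527.27 interest = $33,481.40; pay $1,674.07 → $31,807.33
Payment period 2: $31,807.33 +$508.92 interest = $32,316.25; pay $1,615.81 → $30,700.44
Payment period 3: $30,700.44 +$491.21 interest = $31,191.65; pay $1,582.00 → $29,609.65

$29,609.65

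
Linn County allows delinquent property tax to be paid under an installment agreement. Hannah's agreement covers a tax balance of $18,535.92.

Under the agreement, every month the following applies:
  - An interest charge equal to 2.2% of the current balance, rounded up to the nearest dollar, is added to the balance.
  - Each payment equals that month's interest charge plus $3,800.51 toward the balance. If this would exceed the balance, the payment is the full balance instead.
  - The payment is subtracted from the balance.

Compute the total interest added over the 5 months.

# | Opening | Interest | Payment | End bal
1 | $18,535.92 | $408.00 | $4,208.51 | $14,735.41
2 | $14,735.41 | $325.00 | $4,125.51 | $10,934.90
3 | $10,934.90 | $241.00 | $4,041.51 | $7,134.39
4 | $7,134.39 | $157.00 | $3,957.51 | $3,333.88
5 | $3,333.88 | $74.00 | $3,407.88 | $0.00
Total interest: $408.00 + $325.00 + $241.00 + $157.00 + $74.00 = $1,205.00

$1,205.00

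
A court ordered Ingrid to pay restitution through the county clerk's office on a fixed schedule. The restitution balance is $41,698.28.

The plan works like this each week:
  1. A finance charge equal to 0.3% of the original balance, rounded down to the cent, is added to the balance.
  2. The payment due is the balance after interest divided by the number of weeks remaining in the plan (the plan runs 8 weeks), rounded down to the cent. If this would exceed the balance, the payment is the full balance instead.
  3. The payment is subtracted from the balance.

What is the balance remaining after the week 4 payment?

$21,166.64

Week 1: $41,698.28 +$125.09 interest = $41,823.37; pay $5,227.92 → $36,595.45
Week 2: $36,595.45 +$125.09 interest = $36,720.54; pay $5,245.79 → $31,474.75
Week 3: $31,474.75 +$125.09 interest = $31,599.84; pay $5,266.64 → $26,333.20
Week 4: $26,333.20 +$125.09 interest = $26,458.29; pay $5,291.65 → $21,166.64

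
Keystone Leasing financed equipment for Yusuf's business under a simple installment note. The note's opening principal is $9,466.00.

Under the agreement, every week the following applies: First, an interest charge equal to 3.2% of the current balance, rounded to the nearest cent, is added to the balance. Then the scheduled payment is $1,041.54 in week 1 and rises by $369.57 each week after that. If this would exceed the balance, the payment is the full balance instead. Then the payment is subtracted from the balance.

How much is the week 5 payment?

Week 1: $9,466.00 +$302.91 interest = $9,768.91; pay $1,041.54 → $8,727.37
Week 2: $8,727.37 +$279.28 interest = $9,006.65; pay $1,411.11 → $7,595.54
Week 3: $7,595.54 +$243.06 interest = $7,838.60; pay $1,780.68 → $6,057.92
Week 4: $6,057.92 +$193.85 interest = $6,251.77; pay $2,150.25 → $4,101.52
Week 5: $4,101.52 +$131.25 interest = $4,232.77; pay $2,519.82 → $1,712.95

$2,519.82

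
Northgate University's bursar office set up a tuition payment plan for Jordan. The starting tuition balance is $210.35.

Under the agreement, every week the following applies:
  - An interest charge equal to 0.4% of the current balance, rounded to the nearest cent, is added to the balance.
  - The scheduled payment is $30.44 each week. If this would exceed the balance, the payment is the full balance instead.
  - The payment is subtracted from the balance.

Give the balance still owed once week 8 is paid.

Week 1: $210.35 +$0.84 interest = $211.19; pay $30.44 → $180.75
Week 2: $180.75 +$0.72 interest = $181.47; pay $30.44 → $151.03
Week 3: $151.03 +$0.60 interest = $151.63; pay $30.44 → $121.19
Week 4: $121.19 +$0.48 interest = $121.67; pay $30.44 → $91.23
Week 5: $91.23 +$0.36 interest = $91.59; pay $30.44 → $61.15
Week 6: $61.15 +$0.24 interest = $61.39; pay $30.44 → $30.95
Week 7: $30.95 +$0.12 interest = $31.07; pay $30.44 → $0.63
Week 8: $0.63 +$0.00 interest = $0.63; pay $0.63 → $0.00

$0.00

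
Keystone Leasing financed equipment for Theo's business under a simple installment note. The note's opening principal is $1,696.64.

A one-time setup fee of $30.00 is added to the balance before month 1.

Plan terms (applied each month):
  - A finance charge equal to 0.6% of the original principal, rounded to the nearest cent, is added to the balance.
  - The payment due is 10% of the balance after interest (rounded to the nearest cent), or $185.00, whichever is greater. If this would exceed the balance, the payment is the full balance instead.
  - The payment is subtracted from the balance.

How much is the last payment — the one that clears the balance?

$163.44

# | Opening | Interest | Payment | End bal
1 | $1,726.64 | $10.18 | $185.00 | $1,551.82
2 | $1,551.82 | $10.18 | $185.00 | $1,377.00
3 | $1,377.00 | $10.18 | $185.00 | $1,202.18
4 | $1,202.18 | $10.18 | $185.00 | $1,027.36
5 | $1,027.36 | $10.18 | $185.00 | $852.54
6 | $852.54 | $10.18 | $185.00 | $677.72
7 | $677.72 | $10.18 | $185.00 | $502.90
8 | $502.90 | $10.18 | $185.00 | $328.08
9 | $328.08 | $10.18 | $185.00 | $153.26
10 | $153.26 | $10.18 | $163.44 | $0.00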